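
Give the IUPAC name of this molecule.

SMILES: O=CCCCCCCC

octanal

The longest carbon chain that includes the –CHO group has 8 carbons, so the parent hydride is octane.
An aldehyde (terminal –CHO) is the principal characteristic group, giving the suffix -al.
Choose the numbering such that the aldehyde carbon is C-1 by definition.
The name is octanal.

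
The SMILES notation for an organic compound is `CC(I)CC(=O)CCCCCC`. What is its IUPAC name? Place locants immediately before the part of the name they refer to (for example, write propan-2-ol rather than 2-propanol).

Counting along the main chain through the carbonyl gives 10 carbons: the parent is decane.
The highest-priority functional group is a ketone (C=O on an internal carbon), so the name ends in -one.
The numbering direction is chosen so that numbering from this end puts the carbonyl group at C-4 rather than C-7.
That gives the carbonyl at C-4; an iodo group at C-2.
Assembling the pieces gives 2-iododecan-4-one.

2-iododecan-4-one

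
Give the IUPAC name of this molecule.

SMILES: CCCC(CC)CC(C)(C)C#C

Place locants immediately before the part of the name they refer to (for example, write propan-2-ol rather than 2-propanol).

The longest carbon chain that includes the multiple bond has 8 carbons, so the parent hydride is octane.
The chain contains a C≡C triple bond, so the unsaturation ending is -yne.
Choose the numbering such that numbering from this end puts the triple bond at C-1 rather than C-7.
That gives the triple bond between C-1 and C-2; an ethyl group at C-5; two methyl groups at C-3.
Substituent prefixes are cited in alphabetical order (multiplying prefixes like di-/tri- are ignored for ordering).
The name is 5-ethyl-3,3-dimethyloct-1-yne.

5-ethyl-3,3-dimethyloct-1-yne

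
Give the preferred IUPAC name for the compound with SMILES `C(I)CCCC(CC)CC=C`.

Counting along the main chain through the multiple bond gives 8 carbons: the parent is octane.
The chain contains a C=C double bond, so the unsaturation ending is -ene.
The numbering direction is chosen so that numbering from this end puts the double bond at C-1 rather than C-7.
With this numbering: the double bond between C-1 and C-2; an ethyl group at C-4; an iodo group at C-8.
The substituents are ordered alphabetically, ignoring any di-/tri- multipliers.
Assembling the pieces gives 4-ethyl-8-iodooct-1-ene.

4-ethyl-8-iodooct-1-ene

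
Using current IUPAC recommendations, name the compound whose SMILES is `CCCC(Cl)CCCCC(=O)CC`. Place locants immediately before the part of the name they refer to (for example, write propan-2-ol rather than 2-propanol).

8-chloroundecan-3-one

Counting along the main chain through the carbonyl gives 11 carbons: the parent is undecane.
The highest-priority functional group is a ketone (C=O on an internal carbon), so the name ends in -one.
Choose the numbering such that numbering from this end puts the carbonyl group at C-3 rather than C-9.
This places the carbonyl at C-3; a chloro group at C-8.
Putting it together: 8-chloroundecan-3-one.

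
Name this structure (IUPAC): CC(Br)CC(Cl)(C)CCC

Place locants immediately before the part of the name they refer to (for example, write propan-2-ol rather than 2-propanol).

2-bromo-4-chloro-4-methylheptane

The parent chain contains 7 carbons (heptane).
Choose the numbering such that the substituent locant set {2,4,4} is lower than {4,4,6} at the first point of difference.
That gives a bromo group at C-2; a chloro group at C-4; a methyl group at C-4.
Prefixes are listed alphabetically: bromo, chloro, methyl.
The name is 2-bromo-4-chloro-4-methylheptane.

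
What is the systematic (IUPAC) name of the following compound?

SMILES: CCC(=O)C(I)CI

1,2-diiodopentan-3-one

The longest chain bearing the carbonyl is 5 carbons long (pentane).
The highest-priority functional group is a ketone (C=O on an internal carbon), so the name ends in -one.
Choose the numbering such that the substituent locant set {1,2} is lower than {4,5} at the first point of difference.
That gives the carbonyl at C-3; iodo groups at C-1 and C-2.
Assembling the pieces gives 1,2-diiodopentan-3-one.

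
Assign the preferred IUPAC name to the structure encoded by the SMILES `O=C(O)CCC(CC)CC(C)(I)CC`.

4-ethyl-6-iodo-6-methyloctanoic acid

Counting along the main chain through the –COOH group gives 8 carbons: the parent is octane.
A carboxylic acid (terminal –COOH) is the principal characteristic group, giving the suffix -oic acid.
Number the chain so that the carboxylic acid carbon is C-1 by definition.
With this numbering: an ethyl group at C-4; an iodo group at C-6; a methyl group at C-6.
Prefixes are listed alphabetically: ethyl, iodo, methyl.
Assembling the pieces gives 4-ethyl-6-iodo-6-methyloctanoic acid.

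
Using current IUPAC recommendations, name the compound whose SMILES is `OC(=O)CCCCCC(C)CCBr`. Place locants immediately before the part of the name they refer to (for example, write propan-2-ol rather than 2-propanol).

9-bromo-7-methylnonanoic acid

The longest chain bearing the –COOH group is 9 carbons long (nonane).
The highest-priority functional group is a carboxylic acid (terminal –COOH), so the name ends in -oic acid.
The numbering direction is chosen so that the carboxylic acid carbon is C-1 by definition.
This places a bromo group at C-9; a methyl group at C-7.
Substituent prefixes are cited in alphabetical order (multiplying prefixes like di-/tri- are ignored for ordering).
The name is 9-bromo-7-methylnonanoic acid.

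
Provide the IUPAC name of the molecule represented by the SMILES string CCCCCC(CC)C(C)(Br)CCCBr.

1,4-dibromo-5-ethyl-4-methyldecane

The longest carbon chain is 10 atoms: the parent is decane.
Number the chain so that the substituent locant set {1,4,4,5} is lower than {6,7,7,10} at the first point of difference.
That gives bromo groups at C-1 and C-4; an ethyl group at C-5; a methyl group at C-4.
Substituent prefixes are cited in alphabetical order (multiplying prefixes like di-/tri- are ignored for ordering).
Assembling the pieces gives 1,4-dibromo-5-ethyl-4-methyldecane.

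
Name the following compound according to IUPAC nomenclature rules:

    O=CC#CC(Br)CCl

The longest chain bearing the –CHO group and the multiple bond is 5 carbons long (pentane).
The highest-priority functional group is an aldehyde (terminal –CHO), so the name ends in -al.
The chain contains a C≡C triple bond, so the unsaturation ending is -yne.
The numbering direction is chosen so that the aldehyde carbon is C-1 by definition.
That gives the triple bond between C-2 and C-3; a bromo group at C-4; a chloro group at C-5.
Substituent prefixes are cited in alphabetical order (multiplying prefixes like di-/tri- are ignored for ordering).
Assembling the pieces gives 4-bromo-5-chloropent-2-ynal.

4-bromo-5-chloropent-2-ynal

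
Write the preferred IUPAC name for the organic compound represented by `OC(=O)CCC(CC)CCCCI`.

Counting along the main chain through the –COOH group gives 8 carbons: the parent is octane.
The principal characteristic group is a carboxylic acid (terminal –COOH), named with the suffix -oic acid.
Choose the numbering such that the carboxylic acid carbon is C-1 by definition.
That gives an ethyl group at C-4; an iodo group at C-8.
Substituent prefixes are cited in alphabetical order (multiplying prefixes like di-/tri- are ignored for ordering).
Putting it together: 4-ethyl-8-iodooctanoic acid.

4-ethyl-8-iodooctanoic acid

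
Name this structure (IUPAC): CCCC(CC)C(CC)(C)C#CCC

The longest chain bearing the multiple bond is 9 carbons long (nonane).
A C≡C triple bond in the chain gives the infix -yne-.
The numbering direction is chosen so that numbering from this end puts the triple bond at C-3 rather than C-6.
That gives the triple bond between C-3 and C-4; ethyl groups at C-5 and C-6; a methyl group at C-5.
Substituent prefixes are cited in alphabetical order (multiplying prefixes like di-/tri- are ignored for ordering).
Assembling the pieces gives 5,6-diethyl-5-methylnon-3-yne.

5,6-diethyl-5-methylnon-3-yne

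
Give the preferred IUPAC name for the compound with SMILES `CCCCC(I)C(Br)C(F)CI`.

3-bromo-2-fluoro-1,4-diiodooctane

The longest continuous carbon chain has 8 atoms, so the parent hydride is octane.
The numbering direction is chosen so that the substituent locant set {1,2,3,4} is lower than {5,6,7,8} at the first point of difference.
That gives a bromo group at C-3; a fluoro group at C-2; iodo groups at C-1 and C-4.
Substituent prefixes are cited in alphabetical order (multiplying prefixes like di-/tri- are ignored for ordering).
Putting it together: 3-bromo-2-fluoro-1,4-diiodooctane.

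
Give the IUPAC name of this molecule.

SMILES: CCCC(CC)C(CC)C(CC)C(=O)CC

The longest chain bearing the carbonyl is 9 carbons long (nonane).
The highest-priority functional group is a ketone (C=O on an internal carbon), so the name ends in -one.
Choose the numbering such that numbering from this end puts the carbonyl group at C-3 rather than C-7.
This places the carbonyl at C-3; ethyl groups at C-4 and C-5 and C-6.
The name is 4,5,6-triethylnonan-3-one.

4,5,6-triethylnonan-3-one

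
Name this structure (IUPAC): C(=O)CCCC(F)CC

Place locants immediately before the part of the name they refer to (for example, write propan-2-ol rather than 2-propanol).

The longest carbon chain that includes the –CHO group has 7 carbons, so the parent hydride is heptane.
An aldehyde (terminal –CHO) is the principal characteristic group, giving the suffix -al.
Choose the numbering such that the aldehyde carbon is C-1 by definition.
With this numbering: a fluoro group at C-5.
Putting it together: 5-fluoroheptanal.

5-fluoroheptanal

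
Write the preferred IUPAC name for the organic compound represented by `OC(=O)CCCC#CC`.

Counting along the main chain through the –COOH group and the multiple bond gives 7 carbons: the parent is heptane.
The principal characteristic group is a carboxylic acid (terminal –COOH), named with the suffix -oic acid.
A C≡C triple bond in the chain gives the infix -yne-.
Choose the numbering such that the carboxylic acid carbon is C-1 by definition.
That gives the triple bond between C-5 and C-6.
Putting it together: hept-5-ynoic acid.

hept-5-ynoic acid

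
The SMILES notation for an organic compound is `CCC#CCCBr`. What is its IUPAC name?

The longest chain bearing the multiple bond is 6 carbons long (hexane).
There is one C≡C triple bond, indicated by the ending -yne.
Number the chain so that the substituent locant set {1} is lower than {6} at the first point of difference.
This places the triple bond between C-3 and C-4; a bromo group at C-1.
Putting it together: 1-bromohex-3-yne.

1-bromohex-3-yne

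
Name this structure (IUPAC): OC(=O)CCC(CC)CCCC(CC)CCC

4,8-diethylundecanoic acid

Counting along the main chain through the –COOH group gives 11 carbons: the parent is undecane.
The highest-priority functional group is a carboxylic acid (terminal –COOH), so the name ends in -oic acid.
The numbering direction is chosen so that the carboxylic acid carbon is C-1 by definition.
This places ethyl groups at C-4 and C-8.
Putting it together: 4,8-diethylundecanoic acid.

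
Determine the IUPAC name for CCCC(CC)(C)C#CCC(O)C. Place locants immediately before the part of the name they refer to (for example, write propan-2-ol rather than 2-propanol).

The longest carbon chain that includes the –OH group and the multiple bond has 9 carbons, so the parent hydride is nonane.
The highest-priority functional group is an alcohol (–OH), so the name ends in -ol.
The chain contains a C≡C triple bond, so the unsaturation ending is -yne.
Choose the numbering such that numbering from this end puts the hydroxyl group at C-2 rather than C-8.
That gives the hydroxyl at C-2; the triple bond between C-4 and C-5; an ethyl group at C-6; a methyl group at C-6.
The substituents are ordered alphabetically, ignoring any di-/tri- multipliers.
Assembling the pieces gives 6-ethyl-6-methylnon-4-yn-2-ol.

6-ethyl-6-methylnon-4-yn-2-ol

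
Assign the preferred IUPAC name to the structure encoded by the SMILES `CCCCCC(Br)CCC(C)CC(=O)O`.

The longest chain bearing the –COOH group is 11 carbons long (undecane).
A carboxylic acid (terminal –COOH) is the principal characteristic group, giving the suffix -oic acid.
Number the chain so that the carboxylic acid carbon is C-1 by definition.
That gives a bromo group at C-6; a methyl group at C-3.
Prefixes are listed alphabetically: bromo, methyl.
The name is 6-bromo-3-methylundecanoic acid.

6-bromo-3-methylundecanoic acid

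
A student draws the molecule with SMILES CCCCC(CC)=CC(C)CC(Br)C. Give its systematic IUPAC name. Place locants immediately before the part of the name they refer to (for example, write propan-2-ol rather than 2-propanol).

2-bromo-6-ethyl-4-methyldec-5-ene

Counting along the main chain through the multiple bond gives 10 carbons: the parent is decane.
A C=C double bond in the chain gives the infix -ene-.
Number the chain so that the substituent locant set {2,4,6} is lower than {5,7,9} at the first point of difference.
That gives the double bond between C-5 and C-6; a bromo group at C-2; an ethyl group at C-6; a methyl group at C-4.
Substituent prefixes are cited in alphabetical order (multiplying prefixes like di-/tri- are ignored for ordering).
The name is 2-bromo-6-ethyl-4-methyldec-5-ene.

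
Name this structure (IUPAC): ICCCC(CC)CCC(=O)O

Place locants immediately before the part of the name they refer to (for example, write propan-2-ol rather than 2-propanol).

The longest chain bearing the –COOH group is 7 carbons long (heptane).
The highest-priority functional group is a carboxylic acid (terminal –COOH), so the name ends in -oic acid.
Number the chain so that the carboxylic acid carbon is C-1 by definition.
That gives an ethyl group at C-4; an iodo group at C-7.
Prefixes are listed alphabetically: ethyl, iodo.
Assembling the pieces gives 4-ethyl-7-iodoheptanoic acid.

4-ethyl-7-iodoheptanoic acid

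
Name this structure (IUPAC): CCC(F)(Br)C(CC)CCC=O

5-bromo-4-ethyl-5-fluoroheptanal

The longest carbon chain that includes the –CHO group has 7 carbons, so the parent hydride is heptane.
An aldehyde (terminal –CHO) is the principal characteristic group, giving the suffix -al.
The numbering direction is chosen so that the aldehyde carbon is C-1 by definition.
This places a bromo group at C-5; an ethyl group at C-4; a fluoro group at C-5.
Substituent prefixes are cited in alphabetical order (multiplying prefixes like di-/tri- are ignored for ordering).
The name is 5-bromo-4-ethyl-5-fluoroheptanal.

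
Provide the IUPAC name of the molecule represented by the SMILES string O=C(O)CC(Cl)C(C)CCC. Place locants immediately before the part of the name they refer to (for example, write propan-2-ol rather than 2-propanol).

The longest carbon chain that includes the –COOH group has 7 carbons, so the parent hydride is heptane.
A carboxylic acid (terminal –COOH) is the principal characteristic group, giving the suffix -oic acid.
Choose the numbering such that the carboxylic acid carbon is C-1 by definition.
That gives a chloro group at C-3; a methyl group at C-4.
The substituents are ordered alphabetically, ignoring any di-/tri- multipliers.
Putting it together: 3-chloro-4-methylheptanoic acid.

3-chloro-4-methylheptanoic acid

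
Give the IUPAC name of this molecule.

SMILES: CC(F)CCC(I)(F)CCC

The longest continuous carbon chain has 8 atoms, so the parent hydride is octane.
The numbering direction is chosen so that the substituent locant set {2,5,5} is lower than {4,4,7} at the first point of difference.
With this numbering: fluoro groups at C-2 and C-5; an iodo group at C-5.
The substituents are ordered alphabetically, ignoring any di-/tri- multipliers.
Assembling the pieces gives 2,5-difluoro-5-iodooctane.

2,5-difluoro-5-iodooctane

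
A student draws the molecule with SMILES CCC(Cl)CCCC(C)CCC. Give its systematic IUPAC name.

3-chloro-7-methyldecane

The longest continuous carbon chain has 10 atoms, so the parent hydride is decane.
Number the chain so that the substituent locant set {3,7} is lower than {4,8} at the first point of difference.
That gives a chloro group at C-3; a methyl group at C-7.
Substituent prefixes are cited in alphabetical order (multiplying prefixes like di-/tri- are ignored for ordering).
Putting it together: 3-chloro-7-methyldecane.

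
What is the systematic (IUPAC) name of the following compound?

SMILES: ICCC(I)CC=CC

5,7-diiodohept-2-ene

The longest carbon chain that includes the multiple bond has 7 carbons, so the parent hydride is heptane.
There is one C=C double bond, indicated by the ending -ene.
The numbering direction is chosen so that numbering from this end puts the double bond at C-2 rather than C-5.
With this numbering: the double bond between C-2 and C-3; iodo groups at C-5 and C-7.
The name is 5,7-diiodohept-2-ene.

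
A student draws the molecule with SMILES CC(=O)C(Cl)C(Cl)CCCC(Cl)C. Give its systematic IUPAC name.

3,4,8-trichlorononan-2-one

The longest chain bearing the carbonyl is 9 carbons long (nonane).
A ketone (C=O on an internal carbon) is the principal characteristic group, giving the suffix -one.
Number the chain so that numbering from this end puts the carbonyl group at C-2 rather than C-8.
With this numbering: the carbonyl at C-2; chloro groups at C-3 and C-4 and C-8.
The name is 3,4,8-trichlorononan-2-one.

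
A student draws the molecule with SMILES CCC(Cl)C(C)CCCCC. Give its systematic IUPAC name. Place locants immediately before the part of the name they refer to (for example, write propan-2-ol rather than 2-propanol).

The longest carbon chain is 9 atoms: the parent is nonane.
Choose the numbering such that the substituent locant set {3,4} is lower than {6,7} at the first point of difference.
That gives a chloro group at C-3; a methyl group at C-4.
Substituent prefixes are cited in alphabetical order (multiplying prefixes like di-/tri- are ignored for ordering).
Assembling the pieces gives 3-chloro-4-methylnonane.

3-chloro-4-methylnonane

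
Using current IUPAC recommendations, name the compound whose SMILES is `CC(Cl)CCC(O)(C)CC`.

6-chloro-3-methylheptan-3-ol

The longest chain bearing the –OH group is 7 carbons long (heptane).
An alcohol (–OH) is the principal characteristic group, giving the suffix -ol.
Number the chain so that numbering from this end puts the hydroxyl group at C-3 rather than C-5.
That gives the hydroxyl at C-3; a chloro group at C-6; a methyl group at C-3.
Substituent prefixes are cited in alphabetical order (multiplying prefixes like di-/tri- are ignored for ordering).
The name is 6-chloro-3-methylheptan-3-ol.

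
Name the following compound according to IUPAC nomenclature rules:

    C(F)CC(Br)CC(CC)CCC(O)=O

6-bromo-4-ethyl-8-fluorooctanoic acid

Counting along the main chain through the –COOH group gives 8 carbons: the parent is octane.
The principal characteristic group is a carboxylic acid (terminal –COOH), named with the suffix -oic acid.
The numbering direction is chosen so that the carboxylic acid carbon is C-1 by definition.
That gives a bromo group at C-6; an ethyl group at C-4; a fluoro group at C-8.
Substituent prefixes are cited in alphabetical order (multiplying prefixes like di-/tri- are ignored for ordering).
The name is 6-bromo-4-ethyl-8-fluorooctanoic acid.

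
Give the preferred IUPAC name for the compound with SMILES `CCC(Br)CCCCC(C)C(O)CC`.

Counting along the main chain through the –OH group gives 11 carbons: the parent is undecane.
An alcohol (–OH) is the principal characteristic group, giving the suffix -ol.
Number the chain so that numbering from this end puts the hydroxyl group at C-3 rather than C-9.
With this numbering: the hydroxyl at C-3; a bromo group at C-9; a methyl group at C-4.
The substituents are ordered alphabetically, ignoring any di-/tri- multipliers.
Assembling the pieces gives 9-bromo-4-methylundecan-3-ol.

9-bromo-4-methylundecan-3-ol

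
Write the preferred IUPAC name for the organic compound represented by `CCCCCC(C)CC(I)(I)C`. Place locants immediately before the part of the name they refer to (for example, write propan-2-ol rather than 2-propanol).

2,2-diiodo-4-methylnonane

The longest carbon chain is 9 atoms: the parent is nonane.
Number the chain so that the substituent locant set {2,2,4} is lower than {6,8,8} at the first point of difference.
That gives two iodo groups at C-2; a methyl group at C-4.
Prefixes are listed alphabetically: iodo, methyl.
Assembling the pieces gives 2,2-diiodo-4-methylnonane.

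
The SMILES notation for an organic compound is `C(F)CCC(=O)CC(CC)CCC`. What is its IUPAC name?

The longest carbon chain that includes the carbonyl has 9 carbons, so the parent hydride is nonane.
A ketone (C=O on an internal carbon) is the principal characteristic group, giving the suffix -one.
The numbering direction is chosen so that numbering from this end puts the carbonyl group at C-4 rather than C-6.
That gives the carbonyl at C-4; an ethyl group at C-6; a fluoro group at C-1.
The substituents are ordered alphabetically, ignoring any di-/tri- multipliers.
Putting it together: 6-ethyl-1-fluorononan-4-one.

6-ethyl-1-fluorononan-4-one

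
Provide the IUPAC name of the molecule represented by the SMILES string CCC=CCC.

The longest chain bearing the multiple bond is 6 carbons long (hexane).
There is one C=C double bond, indicated by the ending -ene.
The molecule is symmetric, so either numbering direction gives the same locants.
This places the double bond between C-3 and C-4.
Assembling the pieces gives hex-3-ene.

hex-3-ene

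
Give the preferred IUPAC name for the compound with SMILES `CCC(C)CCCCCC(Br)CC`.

The parent chain contains 11 carbons (undecane).
Number the chain so that the locant sets are identical either way, so the alphabetically earlier bromo substituent takes the lower locant (3 rather than 9).
This places a bromo group at C-3; a methyl group at C-9.
Prefixes are listed alphabetically: bromo, methyl.
Assembling the pieces gives 3-bromo-9-methylundecane.

3-bromo-9-methylundecane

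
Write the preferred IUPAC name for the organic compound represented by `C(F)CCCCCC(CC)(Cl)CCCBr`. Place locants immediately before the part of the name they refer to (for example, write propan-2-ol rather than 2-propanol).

The longest carbon chain is 10 atoms: the parent is decane.
The numbering direction is chosen so that the substituent locant set {1,4,4,10} is lower than {1,7,7,10} at the first point of difference.
That gives a bromo group at C-1; a chloro group at C-4; an ethyl group at C-4; a fluoro group at C-10.
Prefixes are listed alphabetically: bromo, chloro, ethyl, fluoro.
Putting it together: 1-bromo-4-chloro-4-ethyl-10-fluorodecane.

1-bromo-4-chloro-4-ethyl-10-fluorodecane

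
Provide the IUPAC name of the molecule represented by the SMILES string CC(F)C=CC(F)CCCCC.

2,5-difluorodec-3-ene

The longest carbon chain that includes the multiple bond has 10 carbons, so the parent hydride is decane.
The chain contains a C=C double bond, so the unsaturation ending is -ene.
Choose the numbering such that numbering from this end puts the double bond at C-3 rather than C-7.
That gives the double bond between C-3 and C-4; fluoro groups at C-2 and C-5.
The name is 2,5-difluorodec-3-ene.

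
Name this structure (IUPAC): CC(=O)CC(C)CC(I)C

The longest chain bearing the carbonyl is 7 carbons long (heptane).
The principal characteristic group is a ketone (C=O on an internal carbon), named with the suffix -one.
The numbering direction is chosen so that numbering from this end puts the carbonyl group at C-2 rather than C-6.
This places the carbonyl at C-2; an iodo group at C-6; a methyl group at C-4.
Substituent prefixes are cited in alphabetical order (multiplying prefixes like di-/tri- are ignored for ordering).
Assembling the pieces gives 6-iodo-4-methylheptan-2-one.

6-iodo-4-methylheptan-2-one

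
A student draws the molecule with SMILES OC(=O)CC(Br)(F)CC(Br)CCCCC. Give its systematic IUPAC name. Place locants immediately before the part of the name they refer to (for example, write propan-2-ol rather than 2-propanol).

Counting along the main chain through the –COOH group gives 10 carbons: the parent is decane.
The principal characteristic group is a carboxylic acid (terminal –COOH), named with the suffix -oic acid.
Choose the numbering such that the carboxylic acid carbon is C-1 by definition.
That gives bromo groups at C-3 and C-5; a fluoro group at C-3.
Prefixes are listed alphabetically: bromo, fluoro.
Assembling the pieces gives 3,5-dibromo-3-fluorodecanoic acid.

3,5-dibromo-3-fluorodecanoic acid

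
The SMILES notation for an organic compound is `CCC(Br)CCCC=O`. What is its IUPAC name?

The longest chain bearing the –CHO group is 7 carbons long (heptane).
The highest-priority functional group is an aldehyde (terminal –CHO), so the name ends in -al.
Choose the numbering such that the aldehyde carbon is C-1 by definition.
With this numbering: a bromo group at C-5.
The name is 5-bromoheptanal.

5-bromoheptanal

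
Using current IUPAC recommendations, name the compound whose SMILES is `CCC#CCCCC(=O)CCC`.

undec-8-yn-4-one

The longest carbon chain that includes the carbonyl and the multiple bond has 11 carbons, so the parent hydride is undecane.
The principal characteristic group is a ketone (C=O on an internal carbon), named with the suffix -one.
The chain contains a C≡C triple bond, so the unsaturation ending is -yne.
Number the chain so that numbering from this end puts the carbonyl group at C-4 rather than C-8.
With this numbering: the carbonyl at C-4; the triple bond between C-8 and C-9.
Putting it together: undec-8-yn-4-one.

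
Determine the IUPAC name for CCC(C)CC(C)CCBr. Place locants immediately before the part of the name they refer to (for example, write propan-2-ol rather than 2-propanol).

1-bromo-3,5-dimethylheptane

The longest carbon chain is 7 atoms: the parent is heptane.
Number the chain so that the substituent locant set {1,3,5} is lower than {3,5,7} at the first point of difference.
That gives a bromo group at C-1; methyl groups at C-3 and C-5.
The substituents are ordered alphabetically, ignoring any di-/tri- multipliers.
The name is 1-bromo-3,5-dimethylheptane.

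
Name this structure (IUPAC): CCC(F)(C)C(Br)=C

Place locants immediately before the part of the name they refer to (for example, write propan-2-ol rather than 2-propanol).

2-bromo-3-fluoro-3-methylpent-1-ene

The longest carbon chain that includes the multiple bond has 5 carbons, so the parent hydride is pentane.
A C=C double bond in the chain gives the infix -ene-.
Choose the numbering such that numbering from this end puts the double bond at C-1 rather than C-4.
That gives the double bond between C-1 and C-2; a bromo group at C-2; a fluoro group at C-3; a methyl group at C-3.
Substituent prefixes are cited in alphabetical order (multiplying prefixes like di-/tri- are ignored for ordering).
Assembling the pieces gives 2-bromo-3-fluoro-3-methylpent-1-ene.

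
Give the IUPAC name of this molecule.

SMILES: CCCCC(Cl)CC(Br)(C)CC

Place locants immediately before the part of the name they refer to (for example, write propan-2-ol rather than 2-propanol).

The longest continuous carbon chain has 9 atoms, so the parent hydride is nonane.
Number the chain so that the substituent locant set {3,3,5} is lower than {5,7,7} at the first point of difference.
This places a bromo group at C-3; a chloro group at C-5; a methyl group at C-3.
Prefixes are listed alphabetically: bromo, chloro, methyl.
Assembling the pieces gives 3-bromo-5-chloro-3-methylnonane.

3-bromo-5-chloro-3-methylnonane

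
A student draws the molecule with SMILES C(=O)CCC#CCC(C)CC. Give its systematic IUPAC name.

The longest chain bearing the –CHO group and the multiple bond is 9 carbons long (nonane).
The highest-priority functional group is an aldehyde (terminal –CHO), so the name ends in -al.
There is one C≡C triple bond, indicated by the ending -yne.
Choose the numbering such that the aldehyde carbon is C-1 by definition.
With this numbering: the triple bond between C-4 and C-5; a methyl group at C-7.
The name is 7-methylnon-4-ynal.

7-methylnon-4-ynal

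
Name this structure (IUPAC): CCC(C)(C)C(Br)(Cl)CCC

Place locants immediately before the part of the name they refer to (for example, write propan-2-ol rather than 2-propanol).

4-bromo-4-chloro-3,3-dimethylheptane

The parent chain contains 7 carbons (heptane).
The numbering direction is chosen so that the substituent locant set {3,3,4,4} is lower than {4,4,5,5} at the first point of difference.
That gives a bromo group at C-4; a chloro group at C-4; two methyl groups at C-3.
Prefixes are listed alphabetically: bromo, chloro, methyl.
Putting it together: 4-bromo-4-chloro-3,3-dimethylheptane.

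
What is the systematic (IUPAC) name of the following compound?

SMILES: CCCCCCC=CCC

Counting along the main chain through the multiple bond gives 10 carbons: the parent is decane.
The chain contains a C=C double bond, so the unsaturation ending is -ene.
Number the chain so that numbering from this end puts the double bond at C-3 rather than C-7.
That gives the double bond between C-3 and C-4.
The name is dec-3-ene.

dec-3-ene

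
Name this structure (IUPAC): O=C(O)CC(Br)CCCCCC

3-bromononanoic acid

Counting along the main chain through the –COOH group gives 9 carbons: the parent is nonane.
The highest-priority functional group is a carboxylic acid (terminal –COOH), so the name ends in -oic acid.
The numbering direction is chosen so that the carboxylic acid carbon is C-1 by definition.
With this numbering: a bromo group at C-3.
Assembling the pieces gives 3-bromononanoic acid.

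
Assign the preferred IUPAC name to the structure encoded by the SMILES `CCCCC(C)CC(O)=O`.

3-methylheptanoic acid

Counting along the main chain through the –COOH group gives 7 carbons: the parent is heptane.
The highest-priority functional group is a carboxylic acid (terminal –COOH), so the name ends in -oic acid.
The numbering direction is chosen so that the carboxylic acid carbon is C-1 by definition.
This places a methyl group at C-3.
The name is 3-methylheptanoic acid.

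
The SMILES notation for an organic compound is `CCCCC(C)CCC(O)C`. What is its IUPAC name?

Counting along the main chain through the –OH group gives 9 carbons: the parent is nonane.
An alcohol (–OH) is the principal characteristic group, giving the suffix -ol.
Choose the numbering such that numbering from this end puts the hydroxyl group at C-2 rather than C-8.
That gives the hydroxyl at C-2; a methyl group at C-5.
The name is 5-methylnonan-2-ol.

5-methylnonan-2-ol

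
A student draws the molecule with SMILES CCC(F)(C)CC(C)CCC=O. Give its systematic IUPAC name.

6-fluoro-4,6-dimethyloctanal

The longest carbon chain that includes the –CHO group has 8 carbons, so the parent hydride is octane.
The principal characteristic group is an aldehyde (terminal –CHO), named with the suffix -al.
The numbering direction is chosen so that the aldehyde carbon is C-1 by definition.
That gives a fluoro group at C-6; methyl groups at C-4 and C-6.
Prefixes are listed alphabetically: fluoro, methyl.
Putting it together: 6-fluoro-4,6-dimethyloctanal.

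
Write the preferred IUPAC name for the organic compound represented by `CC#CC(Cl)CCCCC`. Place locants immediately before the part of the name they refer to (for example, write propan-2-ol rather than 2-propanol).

4-chloronon-2-yne

The longest carbon chain that includes the multiple bond has 9 carbons, so the parent hydride is nonane.
There is one C≡C triple bond, indicated by the ending -yne.
Choose the numbering such that numbering from this end puts the triple bond at C-2 rather than C-7.
That gives the triple bond between C-2 and C-3; a chloro group at C-4.
Assembling the pieces gives 4-chloronon-2-yne.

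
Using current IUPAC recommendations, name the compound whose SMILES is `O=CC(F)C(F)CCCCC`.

2,3-difluorooctanal

Counting along the main chain through the –CHO group gives 8 carbons: the parent is octane.
The principal characteristic group is an aldehyde (terminal –CHO), named with the suffix -al.
The numbering direction is chosen so that the aldehyde carbon is C-1 by definition.
With this numbering: fluoro groups at C-2 and C-3.
Putting it together: 2,3-difluorooctanal.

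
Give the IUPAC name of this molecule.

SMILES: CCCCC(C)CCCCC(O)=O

6-methyldecanoic acid

The longest carbon chain that includes the –COOH group has 10 carbons, so the parent hydride is decane.
The highest-priority functional group is a carboxylic acid (terminal –COOH), so the name ends in -oic acid.
The numbering direction is chosen so that the carboxylic acid carbon is C-1 by definition.
That gives a methyl group at C-6.
Assembling the pieces gives 6-methyldecanoic acid.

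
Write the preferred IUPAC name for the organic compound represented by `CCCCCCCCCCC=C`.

The longest carbon chain that includes the multiple bond has 12 carbons, so the parent hydride is dodecane.
There is one C=C double bond, indicated by the ending -ene.
Number the chain so that numbering from this end puts the double bond at C-1 rather than C-11.
That gives the double bond between C-1 and C-2.
Putting it together: dodec-1-ene.

dodec-1-ene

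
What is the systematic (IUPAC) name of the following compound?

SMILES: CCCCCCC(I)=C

2-iodooct-1-ene

The longest carbon chain that includes the multiple bond has 8 carbons, so the parent hydride is octane.
A C=C double bond in the chain gives the infix -ene-.
Choose the numbering such that numbering from this end puts the double bond at C-1 rather than C-7.
This places the double bond between C-1 and C-2; an iodo group at C-2.
Assembling the pieces gives 2-iodooct-1-ene.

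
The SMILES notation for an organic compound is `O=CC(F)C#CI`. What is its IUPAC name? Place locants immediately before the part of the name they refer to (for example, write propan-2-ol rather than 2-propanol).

Counting along the main chain through the –CHO group and the multiple bond gives 4 carbons: the parent is butane.
An aldehyde (terminal –CHO) is the principal characteristic group, giving the suffix -al.
There is one C≡C triple bond, indicated by the ending -yne.
Number the chain so that the aldehyde carbon is C-1 by definition.
That gives the triple bond between C-3 and C-4; a fluoro group at C-2; an iodo group at C-4.
Prefixes are listed alphabetically: fluoro, iodo.
Putting it together: 2-fluoro-4-iodobut-3-ynal.

2-fluoro-4-iodobut-3-ynal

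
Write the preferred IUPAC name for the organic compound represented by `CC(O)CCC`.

Counting along the main chain through the –OH group gives 5 carbons: the parent is pentane.
An alcohol (–OH) is the principal characteristic group, giving the suffix -ol.
Number the chain so that numbering from this end puts the hydroxyl group at C-2 rather than C-4.
That gives the hydroxyl at C-2.
The name is pentan-2-ol.

pentan-2-ol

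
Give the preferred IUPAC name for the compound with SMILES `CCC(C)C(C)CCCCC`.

The longest continuous carbon chain has 9 atoms, so the parent hydride is nonane.
Number the chain so that the substituent locant set {3,4} is lower than {6,7} at the first point of difference.
That gives methyl groups at C-3 and C-4.
Putting it together: 3,4-dimethylnonane.

3,4-dimethylnonane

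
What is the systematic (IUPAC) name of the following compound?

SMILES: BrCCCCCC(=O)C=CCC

10-bromodec-3-en-5-one

The longest carbon chain that includes the carbonyl and the multiple bond has 10 carbons, so the parent hydride is decane.
The principal characteristic group is a ketone (C=O on an internal carbon), named with the suffix -one.
A C=C double bond in the chain gives the infix -ene-.
Choose the numbering such that numbering from this end puts the carbonyl group at C-5 rather than C-6.
This places the carbonyl at C-5; the double bond between C-3 and C-4; a bromo group at C-10.
Assembling the pieces gives 10-bromodec-3-en-5-one.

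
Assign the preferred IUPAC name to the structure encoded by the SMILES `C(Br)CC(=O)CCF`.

1-bromo-5-fluoropentan-3-one

Counting along the main chain through the carbonyl gives 5 carbons: the parent is pentane.
A ketone (C=O on an internal carbon) is the principal characteristic group, giving the suffix -one.
Number the chain so that the locant sets are identical either way, so the alphabetically earlier bromo substituent takes the lower locant (1 rather than 5).
That gives the carbonyl at C-3; a bromo group at C-1; a fluoro group at C-5.
Substituent prefixes are cited in alphabetical order (multiplying prefixes like di-/tri- are ignored for ordering).
Putting it together: 1-bromo-5-fluoropentan-3-one.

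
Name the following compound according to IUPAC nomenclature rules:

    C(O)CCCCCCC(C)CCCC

Counting along the main chain through the –OH group gives 12 carbons: the parent is dodecane.
The principal characteristic group is an alcohol (–OH), named with the suffix -ol.
Choose the numbering such that numbering from this end puts the hydroxyl group at C-1 rather than C-12.
That gives the hydroxyl at C-1; a methyl group at C-8.
Putting it together: 8-methyldodecan-1-ol.

8-methyldodecan-1-ol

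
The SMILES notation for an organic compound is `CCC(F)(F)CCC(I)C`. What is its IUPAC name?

5,5-difluoro-2-iodoheptane

The longest continuous carbon chain has 7 atoms, so the parent hydride is heptane.
The numbering direction is chosen so that the substituent locant set {2,5,5} is lower than {3,3,6} at the first point of difference.
This places two fluoro groups at C-5; an iodo group at C-2.
The substituents are ordered alphabetically, ignoring any di-/tri- multipliers.
Putting it together: 5,5-difluoro-2-iodoheptane.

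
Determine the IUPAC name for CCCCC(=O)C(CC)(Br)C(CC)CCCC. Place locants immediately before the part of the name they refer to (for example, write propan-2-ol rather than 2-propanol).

6-bromo-6,7-diethylundecan-5-one

Counting along the main chain through the carbonyl gives 11 carbons: the parent is undecane.
The highest-priority functional group is a ketone (C=O on an internal carbon), so the name ends in -one.
Number the chain so that numbering from this end puts the carbonyl group at C-5 rather than C-7.
That gives the carbonyl at C-5; a bromo group at C-6; ethyl groups at C-6 and C-7.
Substituent prefixes are cited in alphabetical order (multiplying prefixes like di-/tri- are ignored for ordering).
Putting it together: 6-bromo-6,7-diethylundecan-5-one.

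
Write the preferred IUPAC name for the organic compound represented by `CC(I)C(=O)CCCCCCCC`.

2-iodoundecan-3-one

The longest carbon chain that includes the carbonyl has 11 carbons, so the parent hydride is undecane.
A ketone (C=O on an internal carbon) is the principal characteristic group, giving the suffix -one.
Number the chain so that numbering from this end puts the carbonyl group at C-3 rather than C-9.
That gives the carbonyl at C-3; an iodo group at C-2.
Putting it together: 2-iodoundecan-3-one.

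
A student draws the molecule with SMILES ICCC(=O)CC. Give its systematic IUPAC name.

1-iodopentan-3-one

The longest carbon chain that includes the carbonyl has 5 carbons, so the parent hydride is pentane.
The highest-priority functional group is a ketone (C=O on an internal carbon), so the name ends in -one.
Number the chain so that the substituent locant set {1} is lower than {5} at the first point of difference.
That gives the carbonyl at C-3; an iodo group at C-1.
Putting it together: 1-iodopentan-3-one.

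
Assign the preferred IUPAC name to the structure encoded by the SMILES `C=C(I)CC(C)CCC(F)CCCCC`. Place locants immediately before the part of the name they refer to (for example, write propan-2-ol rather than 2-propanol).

Counting along the main chain through the multiple bond gives 12 carbons: the parent is dodecane.
There is one C=C double bond, indicated by the ending -ene.
Number the chain so that numbering from this end puts the double bond at C-1 rather than C-11.
With this numbering: the double bond between C-1 and C-2; a fluoro group at C-7; an iodo group at C-2; a methyl group at C-4.
The substituents are ordered alphabetically, ignoring any di-/tri- multipliers.
Putting it together: 7-fluoro-2-iodo-4-methyldodec-1-ene.

7-fluoro-2-iodo-4-methyldodec-1-ene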